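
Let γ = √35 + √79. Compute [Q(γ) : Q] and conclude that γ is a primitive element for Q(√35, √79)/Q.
[Q(γ) : Q] = 4 (equivalently, Q(γ) = Q(√35, √79))

Obviously Q(γ) ⊆ Q(√35, √79), and [Q(√35, √79):Q] = 4 (since 35, 79 are distinct squarefree integers > 1 with 2765 not a perfect square). To show equality we compute the minimal polynomial of γ. From γ = √35 + √79: γ^2 = 35 + 2√(2765) + 79 = 114 + 2√(2765), so γ^2 - 114 = 2√(2765); squaring, (γ^2 - 114)^2 = 4·2765, i.e. γ^4 - 228γ^2 + 12996 - 11060 = 0, i.e. γ^4 - 228γ^2 + 1936 = 0. So γ is a root of x^4 - 228x^2 + 1936. This polynomial is irreducible over Q: it has no rational root (each ±√35 ± √79 is irrational), and any factorization into two quadratics over Q would force √(2765) ∈ Q (pairing opposite roots) or √35, √79 ∈ Q (other pairings), all impossible. Hence [Q(γ):Q] = 4 = [Q(√35, √79):Q], so Q(γ) = Q(√35, √79).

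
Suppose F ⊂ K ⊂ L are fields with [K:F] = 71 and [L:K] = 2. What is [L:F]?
[L:F] = 142

The tower law says that for any tower of field extensions F ⊂ K ⊂ L with finite degrees, [L:F] = [L:K] · [K:F]. Here this gives [L:F] = 2 · 71 = 142.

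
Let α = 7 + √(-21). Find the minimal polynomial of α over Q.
m_α(x) = x^2 - 14x + 70

From α - 7 = √(-21), squaring gives (α - 7)^2 = -21, i.e. α^2 - 14α + 49 = -21, so α^2 - 14α + 70 = 0. The discriminant of x^2 - 14x + 70 is (-14)^2 - 4·(70) = 196 - 280 = -84, and 4·(-21) is not a perfect square in Q since -21 is squarefree and ≠ 1. Hence x^2 - 14x + 70 is irreducible over Q and is the minimal polynomial of α.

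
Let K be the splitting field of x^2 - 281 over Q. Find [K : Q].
[K : Q] = 2

f(x) = x^2 - 281 factors as (x - √281)(x + √281). The splitting field is K = Q(√281). Since 281 is squarefree and > 1, it is not a perfect square, so x^2 - 281 is irreducible over Q and [Q(√281) : Q] = 2. Hence [K : Q] = 2.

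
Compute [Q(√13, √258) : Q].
[Q(√13, √258) : Q] = 4

[Q(√13):Q] = 2 (min poly x^2 - 13, irreducible since 13 is squarefree > 1). For the top step, suppose √258 ∈ Q(√13), say √258 = c + d√13 with c, d ∈ Q. Squaring: 258 = c^2 + 13d^2 + 2cd√13. Since √13 ∉ Q this forces 2cd = 0. If d = 0 then √258 = c ∈ Q, contradicting 258 squarefree > 1. If c = 0 then 258 = 13d^2, so 13·258 = (13d)^2 is a perfect square in Q — but 13·258 = 3354 is not a perfect square (since 13 and 258 are distinct squarefree integers). Contradiction. Hence √258 ∉ Q(√13), so x^2 - 258 stays irreducible over Q(√13) and [Q(√13, √258) : Q(√13)] = 2. By the tower law, [Q(√13, √258) : Q] = 2 · 2 = 4.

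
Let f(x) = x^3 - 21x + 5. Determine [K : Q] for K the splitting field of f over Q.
[K : Q] = 6

By the rational root test, any rational root of the monic integer polynomial f(x) = x^3 - 21x + 5 must be an integer dividing the constant term 5, i.e. one of ±{1, 5}. Evaluating: f(1) = -15, f(-1) = 25, f(5) = 25, f(-5) = -15; none is 0, so f has no rational root and is therefore irreducible over Q (a cubic with no linear factor over a field is irreducible). For an irreducible cubic, the Galois group is A_3 or S_3 according as the discriminant disc(f) = -4a^3 - 27b^2 = -4·(-21)^3 - 27·(5)^2 = 36369 is or is not a square in Q. Here disc(f) = 36369 is not a perfect square in Q, so the Galois group of f over Q is not contained in A_3 and must be all of S_3. The splitting field has degree |S_3| = 6 over Q, so [K : Q] = 6.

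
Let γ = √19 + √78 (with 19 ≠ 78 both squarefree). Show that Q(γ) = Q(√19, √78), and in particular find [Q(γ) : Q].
[Q(γ) : Q] = 4 (equivalently, Q(γ) = Q(√19, √78))

Obviously Q(γ) ⊆ Q(√19, √78), and [Q(√19, √78):Q] = 4 (since 19, 78 are distinct squarefree integers > 1 with 1482 not a perfect square). To show equality we compute the minimal polynomial of γ. From γ = √19 + √78: γ^2 = 19 + 2√(1482) + 78 = 97 + 2√(1482), so γ^2 - 97 = 2√(1482); squaring, (γ^2 - 97)^2 = 4·1482, i.e. γ^4 - 194γ^2 + 9409 - 5928 = 0, i.e. γ^4 - 194γ^2 + 3481 = 0. So γ is a root of x^4 - 194x^2 + 3481. This polynomial is irreducible over Q: it has no rational root (each ±√19 ± √78 is irrational), and any factorization into two quadratics over Q would force √(1482) ∈ Q (pairing opposite roots) or √19, √78 ∈ Q (other pairings), all impossible. Hence [Q(γ):Q] = 4 = [Q(√19, √78):Q], so Q(γ) = Q(√19, √78).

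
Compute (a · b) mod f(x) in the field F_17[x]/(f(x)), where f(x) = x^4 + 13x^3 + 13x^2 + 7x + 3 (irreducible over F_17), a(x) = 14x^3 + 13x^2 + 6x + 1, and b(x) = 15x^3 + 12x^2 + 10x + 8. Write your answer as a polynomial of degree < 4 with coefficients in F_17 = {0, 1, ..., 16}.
a · b ≡ 11x^3 + 11x^2 + 15x + 16 (mod f(x))

Multiply in F_17[x]: a(x)·b(x) = (14x^3 + 13x^2 + 6x + 1)·(15x^3 + 12x^2 + 10x + 8) = 6x^6 + 6x^5 + 12x^4 + 6x^3 + 6x^2 + 7x + 8. This has degree ≥ 4, so divide by f(x) over F_17: 6x^6 + 6x^5 + 12x^4 + 6x^3 + 6x^2 + 7x + 8 = (6x^2 + 13x + 3)·(x^4 + 13x^3 + 13x^2 + 7x + 3) + (11x^3 + 11x^2 + 15x + 16). Hence a·b ≡ 11x^3 + 11x^2 + 15x + 16 (mod f). (F_17[x]/(f) is a field with 17^4 = 83521 elements since f is irreducible of degree 4.)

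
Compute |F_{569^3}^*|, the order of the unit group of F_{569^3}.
|F_{569^3}^*| = 184220008

F_{569^3} has 569^3 = 184220009 elements; its multiplicative group consists of all nonzero elements, so |F_{569^3}^*| = 184220009 - 1 = 184220008. (It is cyclic since any finite subgroup of the multiplicative group of a field is cyclic.)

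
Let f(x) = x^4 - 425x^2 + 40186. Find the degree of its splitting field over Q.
[K : Q] = 4

Solving the quadratic in x^2: x^2 = (425 ± √(425^2 - 4·40186))/2 = (425 ± √19881)/2 = (425 ± 141)/2, giving x^2 = 142 or x^2 = 283. So f(x) = (x^2 - 142)(x^2 - 283) and the roots of f are ±√142, ±√283. Hence the splitting field is K = Q(√142, √283). Since 142 and 283 are distinct squarefree integers > 1, their product 40186 is not a perfect square, so √283 ∉ Q(√142). By the tower law [K:Q] = [Q(√142,√283):Q(√142)] · [Q(√142):Q] = 2 · 2 = 4.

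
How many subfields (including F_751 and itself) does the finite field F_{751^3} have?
F_{751^3} has 2 subfields

The subfields of F_{p^n} are exactly the fields F_{p^d} for d | n (each is the fixed field of the unique index-d subgroup of Gal(F_{p^n}/F_p) ≅ Z/nZ). The divisors of n = 3 are {1, 3}, giving 2 subfields: F_{751^1}, F_{751^3}.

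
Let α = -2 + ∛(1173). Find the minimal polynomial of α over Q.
m_α(x) = x^3 + 6x^2 + 12x - 1165

Set β = α + 2 = ∛(1173), so β^3 = 1173. Then (α + 2)^3 - 1173 = 0, i.e. α is a root of g(x) = (x + 2)^3 - 1173 = x^3 + 6x^2 + 12x - 1165. Since g(x) = h(x + 2) where h(x) = x^3 - 1173, and h is irreducible over Q (because 1173 is not a perfect cube, so h has no rational root, and a monic cubic with no rational root is irreducible), g is also irreducible (irreducibility is preserved under the substitution x → x + 2). Hence m_α(x) = x^3 + 6x^2 + 12x - 1165.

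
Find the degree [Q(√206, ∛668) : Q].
[Q(√206, ∛668) : Q] = 6

Let L = Q(√206, ∛668). Since Q(√206) ⊂ L and [Q(√206):Q] = 2, the tower law gives 2 | [L:Q]. Likewise Q(∛668) ⊂ L with [Q(∛668):Q] = 3 (because 668 is not a perfect cube), so 3 | [L:Q]. As gcd(2,3) = 1, [L:Q] is divisible by 6. Conversely L is generated over Q by √206 and ∛668, so [L:Q] ≤ 2·3 = 6. Therefore [Q(√206, ∛668) : Q] = 6.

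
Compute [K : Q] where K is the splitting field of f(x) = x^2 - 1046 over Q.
[K : Q] = 2

f(x) = x^2 - 1046 factors as (x - √1046)(x + √1046). The splitting field is K = Q(√1046). Since 1046 is squarefree and > 1, it is not a perfect square, so x^2 - 1046 is irreducible over Q and [Q(√1046) : Q] = 2. Hence [K : Q] = 2.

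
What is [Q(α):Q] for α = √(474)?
[Q(α):Q] = 2

[Q(α):Q] equals the degree of the minimal polynomial of α. Here α^2 = 474 and x^2 - 474 is irreducible (d = 474 is squarefree, ≠ 1, hence not a square), so deg(m_α) = 2. Thus [Q(α):Q] = 2.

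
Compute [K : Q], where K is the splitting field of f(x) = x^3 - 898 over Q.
[K : Q] = 6

The roots of x^3 - 898 are ∛898, ω∛898, ω^2∛898 where ω = e^(2πi/3) is a primitive cube root of unity, so K = Q(∛898, ω). Now [Q(∛898):Q] = 3 (since 898 is not a perfect cube, x^3 - 898 is irreducible) and [Q(ω):Q] = 2. Both 2 and 3 divide [K:Q], and [K:Q] ≤ 3·2 = 6, so [K:Q] = 6. (Equivalently: Q(∛898) ⊂ R but ω ∉ R, so [K : Q(∛898)] = 2.)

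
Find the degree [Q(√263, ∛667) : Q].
[Q(√263, ∛667) : Q] = 6

Let L = Q(√263, ∛667). Since Q(√263) ⊂ L and [Q(√263):Q] = 2, the tower law gives 2 | [L:Q]. Likewise Q(∛667) ⊂ L with [Q(∛667):Q] = 3 (because 667 is not a perfect cube), so 3 | [L:Q]. As gcd(2,3) = 1, [L:Q] is divisible by 6. Conversely L is generated over Q by √263 and ∛667, so [L:Q] ≤ 2·3 = 6. Therefore [Q(√263, ∛667) : Q] = 6.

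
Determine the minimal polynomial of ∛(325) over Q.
m_α(x) = x^3 - 325

α satisfies α^3 = 325, so x^3 - 325 annihilates α. By the rational root test, a rational root p/q (in lowest terms) of x^3 - 325 would satisfy p^3 = 325 q^3, forcing q = 1 and p^3 = 325; but 325 is not a perfect cube, contradiction. A monic cubic over Q with no rational root is irreducible (any nontrivial factorization would include a linear factor). Hence x^3 - 325 is the minimal polynomial of α, and in particular [Q(α):Q] = 3.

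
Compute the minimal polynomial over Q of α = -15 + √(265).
m_α(x) = x^2 + 30x - 40

From α + 15 = √(265), squaring gives (α + 15)^2 = 265, i.e. α^2 + 30α + 225 = 265, so α^2 + 30α - 40 = 0. The discriminant of x^2 + 30x - 40 is (30)^2 - 4·(-40) = 900 + 160 = 1060, and 4·(265) is not a perfect square in Q since 265 is squarefree and ≠ 1. Hence x^2 + 30x - 40 is irreducible over Q and is the minimal polynomial of α.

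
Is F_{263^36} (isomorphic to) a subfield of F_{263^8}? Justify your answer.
No: F_{263^36} is not a subfield of F_{263^8}

F_{p^m} embeds in F_{p^n} iff m | n. Here 36 ∤ 8 (since 8 = 0·36 + 8 with remainder 8 ≠ 0), so F_{263^36} is not a subfield of F_{263^8}. Equivalently: if it were, the tower law would give 36 = [F_{263^36}:F_263] dividing [F_{263^8}:F_263] = 8, contradiction.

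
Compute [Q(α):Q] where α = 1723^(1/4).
[Q(α):Q] = 4

α is a root of x^4 - 1723. By Eisenstein's criterion at the prime p = 1723 (which divides the constant term 1723 but p^2 = 2968729 does not, since 1723 is squarefree), x^4 - 1723 is irreducible over Q. Hence [Q(α):Q] = 4.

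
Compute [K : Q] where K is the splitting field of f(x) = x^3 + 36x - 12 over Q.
[K : Q] = 6

By the rational root test, any rational root of the monic integer polynomial f(x) = x^3 + 36x - 12 must be an integer dividing the constant term -12, i.e. one of ±{1, 2, 3, 4, 6, 12}. Evaluating: f(1) = 25, f(-1) = -49, f(2) = 68, f(-2) = -92, f(3) = 123, f(-3) = -147, f(4) = 196, f(-4) = -220, f(6) = 420, f(-6) = -444, f(12) = 2148, f(-12) = -2172; none is 0, so f has no rational root and is therefore irreducible over Q (a cubic with no linear factor over a field is irreducible). For an irreducible cubic, the Galois group is A_3 or S_3 according as the discriminant disc(f) = -4a^3 - 27b^2 = -4·(36)^3 - 27·(-12)^2 = -190512 is or is not a square in Q. Here disc(f) = -190512 is not a perfect square in Q, so the Galois group of f over Q is not contained in A_3 and must be all of S_3. The splitting field has degree |S_3| = 6 over Q, so [K : Q] = 6.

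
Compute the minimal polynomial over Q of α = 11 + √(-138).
m_α(x) = x^2 - 22x + 259

From α - 11 = √(-138), squaring gives (α - 11)^2 = -138, i.e. α^2 - 22α + 121 = -138, so α^2 - 22α + 259 = 0. The discriminant of x^2 - 22x + 259 is (-22)^2 - 4·(259) = 484 - 1036 = -552, and 4·(-138) is not a perfect square in Q since -138 is squarefree and ≠ 1. Hence x^2 - 22x + 259 is irreducible over Q and is the minimal polynomial of α.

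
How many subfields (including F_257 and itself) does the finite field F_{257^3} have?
F_{257^3} has 2 subfields

The subfields of F_{p^n} are exactly the fields F_{p^d} for d | n (each is the fixed field of the unique index-d subgroup of Gal(F_{p^n}/F_p) ≅ Z/nZ). The divisors of n = 3 are {1, 3}, giving 2 subfields: F_{257^1}, F_{257^3}.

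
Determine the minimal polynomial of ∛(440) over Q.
m_α(x) = x^3 - 440

α satisfies α^3 = 440, so x^3 - 440 annihilates α. By the rational root test, a rational root p/q (in lowest terms) of x^3 - 440 would satisfy p^3 = 440 q^3, forcing q = 1 and p^3 = 440; but 440 is not a perfect cube, contradiction. A monic cubic over Q with no rational root is irreducible (any nontrivial factorization would include a linear factor). Hence x^3 - 440 is the minimal polynomial of α, and in particular [Q(α):Q] = 3.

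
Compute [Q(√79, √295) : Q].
[Q(√79, √295) : Q] = 4

[Q(√79):Q] = 2 (min poly x^2 - 79, irreducible since 79 is squarefree > 1). For the top step, suppose √295 ∈ Q(√79), say √295 = c + d√79 with c, d ∈ Q. Squaring: 295 = c^2 + 79d^2 + 2cd√79. Since √79 ∉ Q this forces 2cd = 0. If d = 0 then √295 = c ∈ Q, contradicting 295 squarefree > 1. If c = 0 then 295 = 79d^2, so 79·295 = (79d)^2 is a perfect square in Q — but 79·295 = 23305 is not a perfect square (since 79 and 295 are distinct squarefree integers). Contradiction. Hence √295 ∉ Q(√79), so x^2 - 295 stays irreducible over Q(√79) and [Q(√79, √295) : Q(√79)] = 2. By the tower law, [Q(√79, √295) : Q] = 2 · 2 = 4.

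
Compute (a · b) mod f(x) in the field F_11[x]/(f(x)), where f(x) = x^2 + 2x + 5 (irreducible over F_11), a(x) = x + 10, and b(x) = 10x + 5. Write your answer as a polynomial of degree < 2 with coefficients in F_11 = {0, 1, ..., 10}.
a · b ≡ 8x (mod f(x))

Multiply in F_11[x]: a(x)·b(x) = (x + 10)·(10x + 5) = 10x^2 + 6x + 6. This has degree ≥ 2, so divide by f(x) over F_11: 10x^2 + 6x + 6 = (10)·(x^2 + 2x + 5) + (8x). Hence a·b ≡ 8x (mod f). (F_11[x]/(f) is a field with 11^2 = 121 elements since f is irreducible of degree 2.)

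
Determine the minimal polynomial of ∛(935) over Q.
m_α(x) = x^3 - 935

α satisfies α^3 = 935, so x^3 - 935 annihilates α. By the rational root test, a rational root p/q (in lowest terms) of x^3 - 935 would satisfy p^3 = 935 q^3, forcing q = 1 and p^3 = 935; but 935 is not a perfect cube, contradiction. A monic cubic over Q with no rational root is irreducible (any nontrivial factorization would include a linear factor). Hence x^3 - 935 is the minimal polynomial of α, and in particular [Q(α):Q] = 3.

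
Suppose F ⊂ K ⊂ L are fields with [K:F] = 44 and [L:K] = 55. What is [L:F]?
[L:F] = 2420

The tower law says that for any tower of field extensions F ⊂ K ⊂ L with finite degrees, [L:F] = [L:K] · [K:F]. Here this gives [L:F] = 55 · 44 = 2420.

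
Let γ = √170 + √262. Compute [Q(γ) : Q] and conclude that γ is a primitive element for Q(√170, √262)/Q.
[Q(γ) : Q] = 4 (equivalently, Q(γ) = Q(√170, √262))

Obviously Q(γ) ⊆ Q(√170, √262), and [Q(√170, √262):Q] = 4 (since 170, 262 are distinct squarefree integers > 1 with 44540 not a perfect square). To show equality we compute the minimal polynomial of γ. From γ = √170 + √262: γ^2 = 170 + 2√(44540) + 262 = 432 + 2√(44540), so γ^2 - 432 = 2√(44540); squaring, (γ^2 - 432)^2 = 4·44540, i.e. γ^4 - 864γ^2 + 186624 - 178160 = 0, i.e. γ^4 - 864γ^2 + 8464 = 0. So γ is a root of x^4 - 864x^2 + 8464. This polynomial is irreducible over Q: it has no rational root (each ±√170 ± √262 is irrational), and any factorization into two quadratics over Q would force √(44540) ∈ Q (pairing opposite roots) or √170, √262 ∈ Q (other pairings), all impossible. Hence [Q(γ):Q] = 4 = [Q(√170, √262):Q], so Q(γ) = Q(√170, √262).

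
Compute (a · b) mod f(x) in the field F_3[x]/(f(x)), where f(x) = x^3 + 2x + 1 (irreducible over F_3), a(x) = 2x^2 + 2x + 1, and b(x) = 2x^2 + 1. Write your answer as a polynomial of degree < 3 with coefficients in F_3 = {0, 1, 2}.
a · b ≡ 2x^2 + 2x (mod f(x))

Multiply in F_3[x]: a(x)·b(x) = (2x^2 + 2x + 1)·(2x^2 + 1) = x^4 + x^3 + x^2 + 2x + 1. This has degree ≥ 3, so divide by f(x) over F_3: x^4 + x^3 + x^2 + 2x + 1 = (x + 1)·(x^3 + 2x + 1) + (2x^2 + 2x). Hence a·b ≡ 2x^2 + 2x (mod f). (F_3[x]/(f) is a field with 3^3 = 27 elements since f is irreducible of degree 3.)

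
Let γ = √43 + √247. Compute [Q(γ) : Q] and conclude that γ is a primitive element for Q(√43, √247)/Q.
[Q(γ) : Q] = 4 (equivalently, Q(γ) = Q(√43, √247))

Obviously Q(γ) ⊆ Q(√43, √247), and [Q(√43, √247):Q] = 4 (since 43, 247 are distinct squarefree integers > 1 with 10621 not a perfect square). To show equality we compute the minimal polynomial of γ. From γ = √43 + √247: γ^2 = 43 + 2√(10621) + 247 = 290 + 2√(10621), so γ^2 - 290 = 2√(10621); squaring, (γ^2 - 290)^2 = 4·10621, i.e. γ^4 - 580γ^2 + 84100 - 42484 = 0, i.e. γ^4 - 580γ^2 + 41616 = 0. So γ is a root of x^4 - 580x^2 + 41616. This polynomial is irreducible over Q: it has no rational root (each ±√43 ± √247 is irrational), and any factorization into two quadratics over Q would force √(10621) ∈ Q (pairing opposite roots) or √43, √247 ∈ Q (other pairings), all impossible. Hence [Q(γ):Q] = 4 = [Q(√43, √247):Q], so Q(γ) = Q(√43, √247).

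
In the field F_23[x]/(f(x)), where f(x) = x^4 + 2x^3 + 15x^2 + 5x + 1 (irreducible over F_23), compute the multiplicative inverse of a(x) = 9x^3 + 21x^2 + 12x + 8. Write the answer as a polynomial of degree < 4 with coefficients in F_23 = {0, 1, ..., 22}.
a(x)^(-1) ≡ 5x^3 + 20x^2 + 5x + 16 (mod f(x))

Since f is irreducible over F_23, F_23[x]/(f) is a field and a(x) ≠ 0 has an inverse. Apply the extended Euclidean algorithm to f(x) and a(x) in F_23[x]: f(x) = (18x + 17)·a(x) + (17x^2 + 2x + 3);  a(x) = (10x + 19)·(17x^2 + 2x + 3) + (13x + 20);  (17x^2 + 2x + 3) = (19x + 1)·(13x + 20) + (6). The last nonzero remainder is the constant 6 = gcd(f, a) in F_23. Back-substituting through the division chain expresses 6 = s(x)·a(x) + t(x)·f(x) with s(x) ≡ 7x^3 + 5x^2 + 7x + 4 (mod f), so (7x^3 + 5x^2 + 7x + 4)·a(x) ≡ 6 (mod f). Multiplying by 6^(-1) ≡ 4 in F_23 gives a(x)^(-1) ≡ 4·(7x^3 + 5x^2 + 7x + 4) ≡ 5x^3 + 20x^2 + 5x + 16 (mod f). Check: (9x^3 + 21x^2 + 12x + 8)·(5x^3 + 20x^2 + 5x + 16) = 22x^6 + 9x^5 + 19x^4 + 4x^2 + 2x + 13 ≡ 1 (mod x^4 + 2x^3 + 15x^2 + 5x + 1).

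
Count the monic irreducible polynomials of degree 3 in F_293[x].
There are 8384488 monic irreducible polynomials of degree 3 over F_293

Each element of F_{293^3} that lies in no proper subfield is a root of exactly one monic irreducible of degree 3 over F_293, and each such polynomial has 3 distinct roots in F_{293^3}. By Möbius inversion the count is N_293(3) = (1/3) Σ_{d|3} μ(3/d) · 293^d = (1/3)(μ(3)·293^1 + μ(1)·293^3) = 25153464/3 = 8384488.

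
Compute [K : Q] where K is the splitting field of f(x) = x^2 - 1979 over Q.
[K : Q] = 2

f(x) = x^2 - 1979 factors as (x - √1979)(x + √1979). The splitting field is K = Q(√1979). Since 1979 is squarefree and > 1, it is not a perfect square, so x^2 - 1979 is irreducible over Q and [Q(√1979) : Q] = 2. Hence [K : Q] = 2.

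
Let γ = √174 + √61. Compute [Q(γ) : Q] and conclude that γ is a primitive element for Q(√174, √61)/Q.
[Q(γ) : Q] = 4 (equivalently, Q(γ) = Q(√174, √61))

Obviously Q(γ) ⊆ Q(√174, √61), and [Q(√174, √61):Q] = 4 (since 174, 61 are distinct squarefree integers > 1 with 10614 not a perfect square). To show equality we compute the minimal polynomial of γ. From γ = √174 + √61: γ^2 = 174 + 2√(10614) + 61 = 235 + 2√(10614), so γ^2 - 235 = 2√(10614); squaring, (γ^2 - 235)^2 = 4·10614, i.e. γ^4 - 470γ^2 + 55225 - 42456 = 0, i.e. γ^4 - 470γ^2 + 12769 = 0. So γ is a root of x^4 - 470x^2 + 12769. This polynomial is irreducible over Q: it has no rational root (each ±√174 ± √61 is irrational), and any factorization into two quadratics over Q would force √(10614) ∈ Q (pairing opposite roots) or √174, √61 ∈ Q (other pairings), all impossible. Hence [Q(γ):Q] = 4 = [Q(√174, √61):Q], so Q(γ) = Q(√174, √61).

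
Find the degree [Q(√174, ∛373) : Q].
[Q(√174, ∛373) : Q] = 6

Let L = Q(√174, ∛373). Since Q(√174) ⊂ L and [Q(√174):Q] = 2, the tower law gives 2 | [L:Q]. Likewise Q(∛373) ⊂ L with [Q(∛373):Q] = 3 (because 373 is not a perfect cube), so 3 | [L:Q]. As gcd(2,3) = 1, [L:Q] is divisible by 6. Conversely L is generated over Q by √174 and ∛373, so [L:Q] ≤ 2·3 = 6. Therefore [Q(√174, ∛373) : Q] = 6.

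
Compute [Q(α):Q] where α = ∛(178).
[Q(α):Q] = 3

The minimal polynomial of α is x^3 - 178, irreducible over Q since 178 is not a perfect cube (so x^3 - 178 has no rational root). Hence [Q(α):Q] = deg(m_α) = 3.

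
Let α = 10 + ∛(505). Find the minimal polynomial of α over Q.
m_α(x) = x^3 - 30x^2 + 300x - 1505

Set β = α - 10 = ∛(505), so β^3 = 505. Then (α - 10)^3 - 505 = 0, i.e. α is a root of g(x) = (x - 10)^3 - 505 = x^3 - 30x^2 + 300x - 1505. Since g(x) = h(x - 10) where h(x) = x^3 - 505, and h is irreducible over Q (because 505 is not a perfect cube, so h has no rational root, and a monic cubic with no rational root is irreducible), g is also irreducible (irreducibility is preserved under the substitution x → x - 10). Hence m_α(x) = x^3 - 30x^2 + 300x - 1505.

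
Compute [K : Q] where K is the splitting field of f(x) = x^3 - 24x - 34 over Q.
[K : Q] = 6

By the rational root test, any rational root of the monic integer polynomial f(x) = x^3 - 24x - 34 must be an integer dividing the constant term -34, i.e. one of ±{1, 2, 17, 34}. Evaluating: f(1) = -57, f(-1) = -11, f(2) = -74, f(-2) = 6, f(17) = 4471, f(-17) = -4539, f(34) = 38454, f(-34) = -38522; none is 0, so f has no rational root and is therefore irreducible over Q (a cubic with no linear factor over a field is irreducible). For an irreducible cubic, the Galois group is A_3 or S_3 according as the discriminant disc(f) = -4a^3 - 27b^2 = -4·(-24)^3 - 27·(-34)^2 = 24084 is or is not a square in Q. Here disc(f) = 24084 is not a perfect square in Q, so the Galois group of f over Q is not contained in A_3 and must be all of S_3. The splitting field has degree |S_3| = 6 over Q, so [K : Q] = 6.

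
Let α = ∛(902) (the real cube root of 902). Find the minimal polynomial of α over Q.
m_α(x) = x^3 - 902

α satisfies α^3 = 902, so x^3 - 902 annihilates α. By the rational root test, a rational root p/q (in lowest terms) of x^3 - 902 would satisfy p^3 = 902 q^3, forcing q = 1 and p^3 = 902; but 902 is not a perfect cube, contradiction. A monic cubic over Q with no rational root is irreducible (any nontrivial factorization would include a linear factor). Hence x^3 - 902 is the minimal polynomial of α, and in particular [Q(α):Q] = 3.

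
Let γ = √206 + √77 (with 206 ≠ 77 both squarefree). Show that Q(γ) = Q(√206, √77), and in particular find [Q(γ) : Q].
[Q(γ) : Q] = 4 (equivalently, Q(γ) = Q(√206, √77))

Obviously Q(γ) ⊆ Q(√206, √77), and [Q(√206, √77):Q] = 4 (since 206, 77 are distinct squarefree integers > 1 with 15862 not a perfect square). To show equality we compute the minimal polynomial of γ. From γ = √206 + √77: γ^2 = 206 + 2√(15862) + 77 = 283 + 2√(15862), so γ^2 - 283 = 2√(15862); squaring, (γ^2 - 283)^2 = 4·15862, i.e. γ^4 - 566γ^2 + 80089 - 63448 = 0, i.e. γ^4 - 566γ^2 + 16641 = 0. So γ is a root of x^4 - 566x^2 + 16641. This polynomial is irreducible over Q: it has no rational root (each ±√206 ± √77 is irrational), and any factorization into two quadratics over Q would force √(15862) ∈ Q (pairing opposite roots) or √206, √77 ∈ Q (other pairings), all impossible. Hence [Q(γ):Q] = 4 = [Q(√206, √77):Q], so Q(γ) = Q(√206, √77).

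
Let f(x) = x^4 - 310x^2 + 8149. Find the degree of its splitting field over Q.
[K : Q] = 4

Solving the quadratic in x^2: x^2 = (310 ± √(310^2 - 4·8149))/2 = (310 ± √63504)/2 = (310 ± 252)/2, giving x^2 = 281 or x^2 = 29. So f(x) = (x^2 - 281)(x^2 - 29) and the roots of f are ±√281, ±√29. Hence the splitting field is K = Q(√281, √29). Since 281 and 29 are distinct squarefree integers > 1, their product 8149 is not a perfect square, so √29 ∉ Q(√281). By the tower law [K:Q] = [Q(√281,√29):Q(√281)] · [Q(√281):Q] = 2 · 2 = 4.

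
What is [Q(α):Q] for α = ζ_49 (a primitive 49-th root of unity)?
[Q(α):Q] = 42

The minimal polynomial of ζ_49 over Q is the 49-th cyclotomic polynomial Φ_49(x), which is irreducible over Q and has degree φ(49) = 42. Hence [Q(α):Q] = φ(49) = 42.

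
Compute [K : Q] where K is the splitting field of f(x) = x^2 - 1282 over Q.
[K : Q] = 2

f(x) = x^2 - 1282 factors as (x - √1282)(x + √1282). The splitting field is K = Q(√1282). Since 1282 is squarefree and > 1, it is not a perfect square, so x^2 - 1282 is irreducible over Q and [Q(√1282) : Q] = 2. Hence [K : Q] = 2.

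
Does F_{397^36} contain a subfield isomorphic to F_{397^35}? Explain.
No: F_{397^35} is not a subfield of F_{397^36}

F_{p^m} embeds in F_{p^n} iff m | n. Here 35 ∤ 36 (since 36 = 1·35 + 1 with remainder 1 ≠ 0), so F_{397^35} is not a subfield of F_{397^36}. Equivalently: if it were, the tower law would give 35 = [F_{397^35}:F_397] dividing [F_{397^36}:F_397] = 36, contradiction.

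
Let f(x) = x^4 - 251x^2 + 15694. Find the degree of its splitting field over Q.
[K : Q] = 4

Solving the quadratic in x^2: x^2 = (251 ± √(251^2 - 4·15694))/2 = (251 ± √225)/2 = (251 ± 15)/2, giving x^2 = 133 or x^2 = 118. So f(x) = (x^2 - 133)(x^2 - 118) and the roots of f are ±√133, ±√118. Hence the splitting field is K = Q(√133, √118). Since 133 and 118 are distinct squarefree integers > 1, their product 15694 is not a perfect square, so √118 ∉ Q(√133). By the tower law [K:Q] = [Q(√133,√118):Q(√133)] · [Q(√133):Q] = 2 · 2 = 4.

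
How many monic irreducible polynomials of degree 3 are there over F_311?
There are 10026640 monic irreducible polynomials of degree 3 over F_311

Each element of F_{311^3} that lies in no proper subfield is a root of exactly one monic irreducible of degree 3 over F_311, and each such polynomial has 3 distinct roots in F_{311^3}. By Möbius inversion the count is N_311(3) = (1/3) Σ_{d|3} μ(3/d) · 311^d = (1/3)(μ(3)·311^1 + μ(1)·311^3) = 30079920/3 = 10026640.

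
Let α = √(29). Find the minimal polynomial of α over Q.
m_α(x) = x^2 - 29

α satisfies α^2 - 29 = 0, so x^2 - 29 annihilates α. Since d = 29 is squarefree and ≠ 1, it is not a perfect square in Q, so x^2 - 29 has no rational root and is therefore irreducible over Q (a degree-2 polynomial over a field is irreducible iff it has no root). Hence m_α(x) = x^2 - 29.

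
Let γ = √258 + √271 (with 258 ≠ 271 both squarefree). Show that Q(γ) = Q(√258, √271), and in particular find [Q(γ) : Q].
[Q(γ) : Q] = 4 (equivalently, Q(γ) = Q(√258, √271))

Obviously Q(γ) ⊆ Q(√258, √271), and [Q(√258, √271):Q] = 4 (since 258, 271 are distinct squarefree integers > 1 with 69918 not a perfect square). To show equality we compute the minimal polynomial of γ. From γ = √258 + √271: γ^2 = 258 + 2√(69918) + 271 = 529 + 2√(69918), so γ^2 - 529 = 2√(69918); squaring, (γ^2 - 529)^2 = 4·69918, i.e. γ^4 - 1058γ^2 + 279841 - 279672 = 0, i.e. γ^4 - 1058γ^2 + 169 = 0. So γ is a root of x^4 - 1058x^2 + 169. This polynomial is irreducible over Q: it has no rational root (each ±√258 ± √271 is irrational), and any factorization into two quadratics over Q would force √(69918) ∈ Q (pairing opposite roots) or √258, √271 ∈ Q (other pairings), all impossible. Hence [Q(γ):Q] = 4 = [Q(√258, √271):Q], so Q(γ) = Q(√258, √271).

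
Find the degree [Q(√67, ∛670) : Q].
[Q(√67, ∛670) : Q] = 6

Let L = Q(√67, ∛670). Since Q(√67) ⊂ L and [Q(√67):Q] = 2, the tower law gives 2 | [L:Q]. Likewise Q(∛670) ⊂ L with [Q(∛670):Q] = 3 (because 670 is not a perfect cube), so 3 | [L:Q]. As gcd(2,3) = 1, [L:Q] is divisible by 6. Conversely L is generated over Q by √67 and ∛670, so [L:Q] ≤ 2·3 = 6. Therefore [Q(√67, ∛670) : Q] = 6.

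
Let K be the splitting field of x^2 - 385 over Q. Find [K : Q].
[K : Q] = 2

f(x) = x^2 - 385 factors as (x - √385)(x + √385). The splitting field is K = Q(√385). Since 385 is squarefree and > 1, it is not a perfect square, so x^2 - 385 is irreducible over Q and [Q(√385) : Q] = 2. Hence [K : Q] = 2.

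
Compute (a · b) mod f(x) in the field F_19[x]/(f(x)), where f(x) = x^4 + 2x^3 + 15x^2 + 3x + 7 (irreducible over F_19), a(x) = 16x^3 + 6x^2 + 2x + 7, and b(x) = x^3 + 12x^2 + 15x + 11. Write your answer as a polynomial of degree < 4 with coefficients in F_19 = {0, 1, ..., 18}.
a · b ≡ 4x^3 + x^2 + 5x + 2 (mod f(x))

Multiply in F_19[x]: a(x)·b(x) = (16x^3 + 6x^2 + 2x + 7)·(x^3 + 12x^2 + 15x + 11) = 16x^6 + 8x^5 + 10x^4 + 12x^3 + 9x^2 + 13x + 1. This has degree ≥ 4, so divide by f(x) over F_19: 16x^6 + 8x^5 + 10x^4 + 12x^3 + 9x^2 + 13x + 1 = (16x^2 + 14x + 8)·(x^4 + 2x^3 + 15x^2 + 3x + 7) + (4x^3 + x^2 + 5x + 2). Hence a·b ≡ 4x^3 + x^2 + 5x + 2 (mod f). (F_19[x]/(f) is a field with 19^4 = 130321 elements since f is irreducible of degree 4.)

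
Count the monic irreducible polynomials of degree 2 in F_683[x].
There are 232903 monic irreducible polynomials of degree 2 over F_683

Each element of F_{683^2} that lies in no proper subfield is a root of exactly one monic irreducible of degree 2 over F_683, and each such polynomial has 2 distinct roots in F_{683^2}. By Möbius inversion the count is N_683(2) = (1/2) Σ_{d|2} μ(2/d) · 683^d = (1/2)(μ(2)·683^1 + μ(1)·683^2) = 465806/2 = 232903.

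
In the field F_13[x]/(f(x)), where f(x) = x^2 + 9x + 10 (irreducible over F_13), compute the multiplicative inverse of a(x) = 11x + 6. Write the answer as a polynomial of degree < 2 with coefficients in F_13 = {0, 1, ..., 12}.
a(x)^(-1) ≡ x + 12 (mod f(x))

Since f is irreducible over F_13, F_13[x]/(f) is a field and a(x) ≠ 0 has an inverse. Apply the extended Euclidean algorithm to f(x) and a(x) in F_13[x]: f(x) = (6x + 7)·a(x) + (7). The last nonzero remainder is the constant 7 = gcd(f, a) in F_13. Back-substituting through the division chain expresses 7 = s(x)·a(x) + t(x)·f(x) with s(x) ≡ 7x + 6 (mod f), so (7x + 6)·a(x) ≡ 7 (mod f). Multiplying by 7^(-1) ≡ 2 in F_13 gives a(x)^(-1) ≡ 2·(7x + 6) ≡ x + 12 (mod f). Check: (11x + 6)·(x + 12) = 11x^2 + 8x + 7 ≡ 1 (mod x^2 + 9x + 10).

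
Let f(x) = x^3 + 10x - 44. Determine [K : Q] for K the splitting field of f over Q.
[K : Q] = 6

By the rational root test, any rational root of the monic integer polynomial f(x) = x^3 + 10x - 44 must be an integer dividing the constant term -44, i.e. one of ±{1, 2, 4, 11, 22, 44}. Evaluating: f(1) = -33, f(-1) = -55, f(2) = -16, f(-2) = -72, f(4) = 60, f(-4) = -148, f(11) = 1397, f(-11) = -1485, f(22) = 10824, f(-22) = -10912, f(44) = 85580, f(-44) = -85668; none is 0, so f has no rational root and is therefore irreducible over Q (a cubic with no linear factor over a field is irreducible). For an irreducible cubic, the Galois group is A_3 or S_3 according as the discriminant disc(f) = -4a^3 - 27b^2 = -4·(10)^3 - 27·(-44)^2 = -56272 is or is not a square in Q. Here disc(f) = -56272 is not a perfect square in Q, so the Galois group of f over Q is not contained in A_3 and must be all of S_3. The splitting field has degree |S_3| = 6 over Q, so [K : Q] = 6.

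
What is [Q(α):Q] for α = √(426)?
[Q(α):Q] = 2

[Q(α):Q] equals the degree of the minimal polynomial of α. Here α^2 = 426 and x^2 - 426 is irreducible (d = 426 is squarefree, ≠ 1, hence not a square), so deg(m_α) = 2. Thus [Q(α):Q] = 2.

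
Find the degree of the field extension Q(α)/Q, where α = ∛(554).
[Q(α):Q] = 3

The minimal polynomial of α is x^3 - 554, irreducible over Q since 554 is not a perfect cube (so x^3 - 554 has no rational root). Hence [Q(α):Q] = deg(m_α) = 3.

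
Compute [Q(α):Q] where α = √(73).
[Q(α):Q] = 2

[Q(α):Q] equals the degree of the minimal polynomial of α. Here α^2 = 73 and x^2 - 73 is irreducible (d = 73 is squarefree, ≠ 1, hence not a square), so deg(m_α) = 2. Thus [Q(α):Q] = 2.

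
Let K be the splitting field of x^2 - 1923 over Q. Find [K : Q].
[K : Q] = 2

f(x) = x^2 - 1923 factors as (x - √1923)(x + √1923). The splitting field is K = Q(√1923). Since 1923 is squarefree and > 1, it is not a perfect square, so x^2 - 1923 is irreducible over Q and [Q(√1923) : Q] = 2. Hence [K : Q] = 2.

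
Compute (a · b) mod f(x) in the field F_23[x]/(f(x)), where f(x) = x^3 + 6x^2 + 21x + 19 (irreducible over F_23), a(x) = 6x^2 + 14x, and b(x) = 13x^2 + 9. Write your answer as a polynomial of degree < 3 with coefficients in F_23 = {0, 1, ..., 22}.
a · b ≡ 17x^2 + 4x + 6 (mod f(x))

Multiply in F_23[x]: a(x)·b(x) = (6x^2 + 14x)·(13x^2 + 9) = 9x^4 + 21x^3 + 8x^2 + 11x. This has degree ≥ 3, so divide by f(x) over F_23: 9x^4 + 21x^3 + 8x^2 + 11x = (9x + 13)·(x^3 + 6x^2 + 21x + 19) + (17x^2 + 4x + 6). Hence a·b ≡ 17x^2 + 4x + 6 (mod f). (F_23[x]/(f) is a field with 23^3 = 12167 elements since f is irreducible of degree 3.)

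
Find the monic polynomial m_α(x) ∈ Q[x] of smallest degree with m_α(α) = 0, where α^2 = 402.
m_α(x) = x^2 - 402

α satisfies α^2 - 402 = 0, so x^2 - 402 annihilates α. Since d = 402 is squarefree and ≠ 1, it is not a perfect square in Q, so x^2 - 402 has no rational root and is therefore irreducible over Q (a degree-2 polynomial over a field is irreducible iff it has no root). Hence m_α(x) = x^2 - 402.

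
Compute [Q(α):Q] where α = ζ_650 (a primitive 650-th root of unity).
[Q(α):Q] = 240

The minimal polynomial of ζ_650 over Q is the 650-th cyclotomic polynomial Φ_650(x), which is irreducible over Q and has degree φ(650) = 240. Hence [Q(α):Q] = φ(650) = 240.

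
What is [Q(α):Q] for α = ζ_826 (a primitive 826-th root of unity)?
[Q(α):Q] = 348

The minimal polynomial of ζ_826 over Q is the 826-th cyclotomic polynomial Φ_826(x), which is irreducible over Q and has degree φ(826) = 348. Hence [Q(α):Q] = φ(826) = 348.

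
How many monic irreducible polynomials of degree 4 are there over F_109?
There are 35286570 monic irreducible polynomials of degree 4 over F_109

Each element of F_{109^4} that lies in no proper subfield is a root of exactly one monic irreducible of degree 4 over F_109, and each such polynomial has 4 distinct roots in F_{109^4}. By Möbius inversion the count is N_109(4) = (1/4) Σ_{d|4} μ(4/d) · 109^d = (1/4)(μ(4)·109^1 + μ(2)·109^2 + μ(1)·109^4) = 141146280/4 = 35286570.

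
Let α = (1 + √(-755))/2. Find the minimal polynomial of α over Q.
m_α(x) = x^2 - x + 189

From 2α - 1 = √(-755), squaring gives (2α - 1)^2 = -755, i.e. 4α^2 - 4α + 1 = -755, so α^2 - α + (1 + 755)/4 = 0. Since -755 ≡ 1 (mod 4), (1 + 755)/4 = 189 ∈ Z. The polynomial x^2 - x + 189 has discriminant 1 - 4·(189) = -755, which is not a perfect square in Q (d = -755 is squarefree and ≠ 1), so x^2 - x + 189 is irreducible over Q. It is the minimal polynomial of α.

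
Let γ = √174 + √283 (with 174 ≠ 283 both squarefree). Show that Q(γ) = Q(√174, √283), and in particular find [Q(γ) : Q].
[Q(γ) : Q] = 4 (equivalently, Q(γ) = Q(√174, √283))

Obviously Q(γ) ⊆ Q(√174, √283), and [Q(√174, √283):Q] = 4 (since 174, 283 are distinct squarefree integers > 1 with 49242 not a perfect square). To show equality we compute the minimal polynomial of γ. From γ = √174 + √283: γ^2 = 174 + 2√(49242) + 283 = 457 + 2√(49242), so γ^2 - 457 = 2√(49242); squaring, (γ^2 - 457)^2 = 4·49242, i.e. γ^4 - 914γ^2 + 208849 - 196968 = 0, i.e. γ^4 - 914γ^2 + 11881 = 0. So γ is a root of x^4 - 914x^2 + 11881. This polynomial is irreducible over Q: it has no rational root (each ±√174 ± √283 is irrational), and any factorization into two quadratics over Q would force √(49242) ∈ Q (pairing opposite roots) or √174, √283 ∈ Q (other pairings), all impossible. Hence [Q(γ):Q] = 4 = [Q(√174, √283):Q], so Q(γ) = Q(√174, √283).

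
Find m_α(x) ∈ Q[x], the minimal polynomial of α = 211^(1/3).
m_α(x) = x^3 - 211

α satisfies α^3 = 211, so x^3 - 211 annihilates α. By the rational root test, a rational root p/q (in lowest terms) of x^3 - 211 would satisfy p^3 = 211 q^3, forcing q = 1 and p^3 = 211; but 211 is not a perfect cube, contradiction. A monic cubic over Q with no rational root is irreducible (any nontrivial factorization would include a linear factor). Hence x^3 - 211 is the minimal polynomial of α, and in particular [Q(α):Q] = 3.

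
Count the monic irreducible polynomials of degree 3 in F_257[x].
There are 5658112 monic irreducible polynomials of degree 3 over F_257

Each element of F_{257^3} that lies in no proper subfield is a root of exactly one monic irreducible of degree 3 over F_257, and each such polynomial has 3 distinct roots in F_{257^3}. By Möbius inversion the count is N_257(3) = (1/3) Σ_{d|3} μ(3/d) · 257^d = (1/3)(μ(3)·257^1 + μ(1)·257^3) = 16974336/3 = 5658112.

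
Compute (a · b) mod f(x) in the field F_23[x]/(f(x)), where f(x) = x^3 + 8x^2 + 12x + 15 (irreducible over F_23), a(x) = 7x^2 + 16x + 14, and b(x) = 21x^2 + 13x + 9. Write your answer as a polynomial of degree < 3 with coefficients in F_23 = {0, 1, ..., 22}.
a · b ≡ 9x^2 + 2x + 22 (mod f(x))

Multiply in F_23[x]: a(x)·b(x) = (7x^2 + 16x + 14)·(21x^2 + 13x + 9) = 9x^4 + 13x^3 + 13x^2 + 4x + 11. This has degree ≥ 3, so divide by f(x) over F_23: 9x^4 + 13x^3 + 13x^2 + 4x + 11 = (9x + 10)·(x^3 + 8x^2 + 12x + 15) + (9x^2 + 2x + 22). Hence a·b ≡ 9x^2 + 2x + 22 (mod f). (F_23[x]/(f) is a field with 23^3 = 12167 elements since f is irreducible of degree 3.)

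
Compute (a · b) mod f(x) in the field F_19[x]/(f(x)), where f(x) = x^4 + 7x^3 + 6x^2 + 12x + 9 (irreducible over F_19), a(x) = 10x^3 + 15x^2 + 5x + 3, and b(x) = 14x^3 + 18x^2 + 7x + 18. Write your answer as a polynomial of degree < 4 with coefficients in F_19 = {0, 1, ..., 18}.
a · b ≡ 13x^3 + 15x^2 + 9x + 4 (mod f(x))

Multiply in F_19[x]: a(x)·b(x) = (10x^3 + 15x^2 + 5x + 3)·(14x^3 + 18x^2 + 7x + 18) = 7x^6 + 10x^5 + 11x^4 + 18x^3 + 17x^2 + 16x + 16. This has degree ≥ 4, so divide by f(x) over F_19: 7x^6 + 10x^5 + 11x^4 + 18x^3 + 17x^2 + 16x + 16 = (7x^2 + 18x + 14)·(x^4 + 7x^3 + 6x^2 + 12x + 9) + (13x^3 + 15x^2 + 9x + 4). Hence a·b ≡ 13x^3 + 15x^2 + 9x + 4 (mod f). (F_19[x]/(f) is a field with 19^4 = 130321 elements since f is irreducible of degree 4.)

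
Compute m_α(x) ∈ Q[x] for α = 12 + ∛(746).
m_α(x) = x^3 - 36x^2 + 432x - 2474

Set β = α - 12 = ∛(746), so β^3 = 746. Then (α - 12)^3 - 746 = 0, i.e. α is a root of g(x) = (x - 12)^3 - 746 = x^3 - 36x^2 + 432x - 2474. Since g(x) = h(x - 12) where h(x) = x^3 - 746, and h is irreducible over Q (because 746 is not a perfect cube, so h has no rational root, and a monic cubic with no rational root is irreducible), g is also irreducible (irreducibility is preserved under the substitution x → x - 12). Hence m_α(x) = x^3 - 36x^2 + 432x - 2474.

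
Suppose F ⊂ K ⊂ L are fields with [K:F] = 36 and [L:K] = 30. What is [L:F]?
[L:F] = 1080

The tower law says that for any tower of field extensions F ⊂ K ⊂ L with finite degrees, [L:F] = [L:K] · [K:F]. Here this gives [L:F] = 30 · 36 = 1080.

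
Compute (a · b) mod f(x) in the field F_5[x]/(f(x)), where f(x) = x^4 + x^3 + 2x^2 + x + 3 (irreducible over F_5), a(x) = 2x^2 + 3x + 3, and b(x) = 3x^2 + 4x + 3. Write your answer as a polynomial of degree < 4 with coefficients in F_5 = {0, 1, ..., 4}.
a · b ≡ x^3 + 1 (mod f(x))

Multiply in F_5[x]: a(x)·b(x) = (2x^2 + 3x + 3)·(3x^2 + 4x + 3) = x^4 + 2x^3 + 2x^2 + x + 4. This has degree ≥ 4, so divide by f(x) over F_5: x^4 + 2x^3 + 2x^2 + x + 4 = (1)·(x^4 + x^3 + 2x^2 + x + 3) + (x^3 + 1). Hence a·b ≡ x^3 + 1 (mod f). (F_5[x]/(f) is a field with 5^4 = 625 elements since f is irreducible of degree 4.)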